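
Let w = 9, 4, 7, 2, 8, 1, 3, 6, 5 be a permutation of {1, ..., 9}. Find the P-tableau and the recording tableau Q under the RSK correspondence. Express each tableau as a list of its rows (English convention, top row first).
P = [[1, 3, 5], [2, 6, 8], [4, 7], [9]], Q = [[1, 3, 5], [2, 7, 8], [4, 9], [6]]

Insert each entry of the permutation into P by Schensted row insertion, recording in Q the position of each new cell.

Insert 9: appended to row 1. P = [[9]].
Insert 4: 4 bumps 9 from row 1; 9 starts row 2. P = [[4], [9]].
Insert 7: appended to row 1. P = [[4, 7], [9]].
Insert 2: 2 bumps 4 from row 1; 4 bumps 9 from row 2; 9 starts row 3. P = [[2, 7], [4], [9]].
Insert 8: appended to row 1. P = [[2, 7, 8], [4], [9]].
Insert 1: 1 bumps 2 from row 1; 2 bumps 4 from row 2; 4 bumps 9 from row 3; 9 starts row 4. P = [[1, 7, 8], [2], [4], [9]].
Insert 3: 3 bumps 7 from row 1; 7 appends to row 2. P = [[1, 3, 8], [2, 7], [4], [9]].
Insert 6: 6 bumps 8 from row 1; 8 appends to row 2. P = [[1, 3, 6], [2, 7, 8], [4], [9]].
Insert 5: 5 bumps 6 from row 1; 6 bumps 7 from row 2; 7 appends to row 3. P = [[1, 3, 5], [2, 6, 8], [4, 7], [9]].

So P = [[1, 3, 5], [2, 6, 8], [4, 7], [9]], Q = [[1, 3, 5], [2, 7, 8], [4, 9], [6]].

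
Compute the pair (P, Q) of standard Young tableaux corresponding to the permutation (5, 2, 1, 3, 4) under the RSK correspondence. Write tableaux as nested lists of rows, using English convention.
Insert each entry of the permutation into P by Schensted row insertion, recording in Q the position of each new cell.

Insert 5: appended to row 1. P = [[5]].
Insert 2: 2 bumps 5 from row 1; 5 starts row 2. P = [[2], [5]].
Insert 1: 1 bumps 2 from row 1; 2 bumps 5 from row 2; 5 starts row 3. P = [[1], [2], [5]].
Insert 3: appended to row 1. P = [[1, 3], [2], [5]].
Insert 4: appended to row 1. P = [[1, 3, 4], [2], [5]].

So P = [[1, 3, 4], [2], [5]], Q = [[1, 4, 5], [2], [3]].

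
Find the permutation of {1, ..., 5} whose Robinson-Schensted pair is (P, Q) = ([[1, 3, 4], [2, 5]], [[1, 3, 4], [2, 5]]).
Reverse the RSK construction: for i from n down to 1, find the cell of Q containing i, remove the entry at that cell from P, and reverse-bump it up through P; the value ejected from row 1 is w(i).

Step i=5: Q has 5 at row 2, column 2; remove 5 from row 2 of P and reverse-bump: 5 enters row 1 and ejects 4. So w(5) = 4. P is now [[1, 3, 5], [2]].
Step i=4: Q has 4 at row 1, column 3; remove that cell from P, ejecting 5. So w(4) = 5. P is now [[1, 3], [2]].
Step i=3: Q has 3 at row 1, column 2; remove that cell from P, ejecting 3. So w(3) = 3. P is now [[1], [2]].
Step i=2: Q has 2 at row 2, column 1; remove 2 from row 2 of P and reverse-bump: 2 enters row 1 and ejects 1. So w(2) = 1. P is now [[2]].
Step i=1: Q has 1 at row 1, column 1; remove that cell from P, ejecting 2. So w(1) = 2. P is now [].

So w = 2 1 3 5 4.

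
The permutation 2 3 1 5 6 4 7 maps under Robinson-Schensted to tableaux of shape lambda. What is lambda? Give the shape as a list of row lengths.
[5, 2]

Row-insert each entry into an empty tableau.

After inserting 2: P = [[2]].
After inserting 3: P = [[2, 3]].
After inserting 1: P = [[1, 3], [2]].
After inserting 5: P = [[1, 3, 5], [2]].
After inserting 6: P = [[1, 3, 5, 6], [2]].
After inserting 4: P = [[1, 3, 4, 6], [2, 5]].
After inserting 7: P = [[1, 3, 4, 6, 7], [2, 5]].

The final insertion tableau P = [[1, 3, 4, 6, 7], [2, 5]] has shape [5, 2].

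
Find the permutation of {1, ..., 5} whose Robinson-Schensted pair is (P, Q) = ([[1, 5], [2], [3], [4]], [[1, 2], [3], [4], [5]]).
4 5 3 2 1

Reverse the RSK construction: for i from n down to 1, find the cell of Q containing i, remove the entry at that cell from P, and reverse-bump it up through P; the value ejected from row 1 is w(i).

Step i=5: Q has 5 at row 4, column 1; remove 4 from row 4 of P and reverse-bump: 4 enters row 3 and ejects 3; 3 enters row 2 and ejects 2; 2 enters row 1 and ejects 1. So w(5) = 1. P is now [[2, 5], [3], [4]].
Step i=4: Q has 4 at row 3, column 1; remove 4 from row 3 of P and reverse-bump: 4 enters row 2 and ejects 3; 3 enters row 1 and ejects 2. So w(4) = 2. P is now [[3, 5], [4]].
Step i=3: Q has 3 at row 2, column 1; remove 4 from row 2 of P and reverse-bump: 4 enters row 1 and ejects 3. So w(3) = 3. P is now [[4, 5]].
Step i=2: Q has 2 at row 1, column 2; remove that cell from P, ejecting 5. So w(2) = 5. P is now [[4]].
Step i=1: Q has 1 at row 1, column 1; remove that cell from P, ejecting 4. So w(1) = 4. P is now [].

So w = 4 5 3 2 1.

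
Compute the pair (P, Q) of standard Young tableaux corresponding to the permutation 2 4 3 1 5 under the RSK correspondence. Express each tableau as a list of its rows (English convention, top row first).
Insert each entry of the permutation into P by Schensted row insertion, recording in Q the position of each new cell.

After inserting 2: P = [[2]].
After inserting 4: P = [[2, 4]].
After inserting 3: P = [[2, 3], [4]].
After inserting 1: P = [[1, 3], [2], [4]].
After inserting 5: P = [[1, 3, 5], [2], [4]].

So P = [[1, 3, 5], [2], [4]], Q = [[1, 2, 5], [3], [4]].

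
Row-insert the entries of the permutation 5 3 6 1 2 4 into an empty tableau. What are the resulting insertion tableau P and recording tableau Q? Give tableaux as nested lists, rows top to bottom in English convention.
P = [[1, 2, 4], [3, 6], [5]], Q = [[1, 3, 6], [2, 5], [4]]

Insert each entry of the permutation into P by Schensted row insertion, recording in Q the position of each new cell.

Insert 5: appended to row 1. P = [[5]].
Insert 3: 3 bumps 5 from row 1; 5 starts row 2. P = [[3], [5]].
Insert 6: appended to row 1. P = [[3, 6], [5]].
Insert 1: 1 bumps 3 from row 1; 3 bumps 5 from row 2; 5 starts row 3. P = [[1, 6], [3], [5]].
Insert 2: 2 bumps 6 from row 1; 6 appends to row 2. P = [[1, 2], [3, 6], [5]].
Insert 4: appended to row 1. P = [[1, 2, 4], [3, 6], [5]].

So P = [[1, 2, 4], [3, 6], [5]], Q = [[1, 3, 6], [2, 5], [4]].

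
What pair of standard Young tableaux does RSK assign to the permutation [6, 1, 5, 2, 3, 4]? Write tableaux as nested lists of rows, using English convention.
P = [[1, 2, 3, 4], [5], [6]], Q = [[1, 3, 5, 6], [2], [4]]

Insert each entry of the permutation into P by Schensted row insertion, recording in Q the position of each new cell.

Insert 6: appended to row 1. P = [[6]].
Insert 1: 1 bumps 6 from row 1; 6 starts row 2. P = [[1], [6]].
Insert 5: appended to row 1. P = [[1, 5], [6]].
Insert 2: 2 bumps 5 from row 1; 5 bumps 6 from row 2; 6 starts row 3. P = [[1, 2], [5], [6]].
Insert 3: appended to row 1. P = [[1, 2, 3], [5], [6]].
Insert 4: appended to row 1. P = [[1, 2, 3, 4], [5], [6]].

So P = [[1, 2, 3, 4], [5], [6]], Q = [[1, 3, 5, 6], [2], [4]].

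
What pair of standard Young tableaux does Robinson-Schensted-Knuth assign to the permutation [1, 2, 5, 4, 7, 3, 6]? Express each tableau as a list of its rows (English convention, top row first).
Insert each entry of the permutation into P by Schensted row insertion, recording in Q the position of each new cell.

After inserting 1: P = [[1]].
After inserting 2: P = [[1, 2]].
After inserting 5: P = [[1, 2, 5]].
After inserting 4: P = [[1, 2, 4], [5]].
After inserting 7: P = [[1, 2, 4, 7], [5]].
After inserting 3: P = [[1, 2, 3, 7], [4], [5]].
After inserting 6: P = [[1, 2, 3, 6], [4, 7], [5]].

So P = [[1, 2, 3, 6], [4, 7], [5]], Q = [[1, 2, 3, 5], [4, 7], [6]].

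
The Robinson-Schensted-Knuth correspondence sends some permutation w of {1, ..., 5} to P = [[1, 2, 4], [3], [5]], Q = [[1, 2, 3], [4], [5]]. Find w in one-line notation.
1 3 5 4 2

Reverse the RSK construction: for i from n down to 1, find the cell of Q containing i, remove the entry at that cell from P, and reverse-bump it up through P; the value ejected from row 1 is w(i).

Step i=5: Q has 5 at row 3, column 1; remove 5 from row 3 of P and reverse-bump: 5 enters row 2 and ejects 3; 3 enters row 1 and ejects 2. So w(5) = 2. P is now [[1, 3, 4], [5]].
Step i=4: Q has 4 at row 2, column 1; remove 5 from row 2 of P and reverse-bump: 5 enters row 1 and ejects 4. So w(4) = 4. P is now [[1, 3, 5]].
Step i=3: Q has 3 at row 1, column 3; remove that cell from P, ejecting 5. So w(3) = 5. P is now [[1, 3]].
Step i=2: Q has 2 at row 1, column 2; remove that cell from P, ejecting 3. So w(2) = 3. P is now [[1]].
Step i=1: Q has 1 at row 1, column 1; remove that cell from P, ejecting 1. So w(1) = 1. P is now [].

So w = 1 3 5 4 2.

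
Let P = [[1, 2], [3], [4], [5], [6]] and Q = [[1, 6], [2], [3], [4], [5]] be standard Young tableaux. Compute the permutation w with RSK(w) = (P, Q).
6 5 4 3 1 2

Reverse the RSK construction: for i from n down to 1, find the cell of Q containing i, remove the entry at that cell from P, and reverse-bump it up through P; the value ejected from row 1 is w(i).

Step i=6: Q has 6 at row 1, column 2; remove that cell from P, ejecting 2. So w(6) = 2. P is now [[1], [3], [4], [5], [6]].
Step i=5: Q has 5 at row 5, column 1; remove 6 from row 5 of P and reverse-bump: 6 enters row 4 and ejects 5; 5 enters row 3 and ejects 4; 4 enters row 2 and ejects 3; 3 enters row 1 and ejects 1. So w(5) = 1. P is now [[3], [4], [5], [6]].
Step i=4: Q has 4 at row 4, column 1; remove 6 from row 4 of P and reverse-bump: 6 enters row 3 and ejects 5; 5 enters row 2 and ejects 4; 4 enters row 1 and ejects 3. So w(4) = 3. P is now [[4], [5], [6]].
Step i=3: Q has 3 at row 3, column 1; remove 6 from row 3 of P and reverse-bump: 6 enters row 2 and ejects 5; 5 enters row 1 and ejects 4. So w(3) = 4. P is now [[5], [6]].
Step i=2: Q has 2 at row 2, column 1; remove 6 from row 2 of P and reverse-bump: 6 enters row 1 and ejects 5. So w(2) = 5. P is now [[6]].
Step i=1: Q has 1 at row 1, column 1; remove that cell from P, ejecting 6. So w(1) = 6. P is now [].

So w = 6 5 4 3 1 2.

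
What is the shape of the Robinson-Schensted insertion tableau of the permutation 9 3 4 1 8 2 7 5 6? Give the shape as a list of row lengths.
RSK row insertion gives P = [[1, 2, 5, 6], [3, 4, 7], [8], [9]], which has shape [4, 3, 1, 1].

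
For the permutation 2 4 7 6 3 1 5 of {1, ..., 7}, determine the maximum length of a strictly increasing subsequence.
3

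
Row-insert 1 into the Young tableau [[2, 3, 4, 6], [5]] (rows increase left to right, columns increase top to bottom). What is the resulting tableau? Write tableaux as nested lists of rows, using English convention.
[[1, 3, 4, 6], [2], [5]]

In row 1, 1 replaces 2 (the leftmost entry greater than 1); 2 is bumped to row 2. In row 2, 2 replaces 5 (the leftmost entry greater than 2); 5 is bumped to row 3. 5 starts a new row 3. The new tableau is [[1, 3, 4, 6], [2], [5]].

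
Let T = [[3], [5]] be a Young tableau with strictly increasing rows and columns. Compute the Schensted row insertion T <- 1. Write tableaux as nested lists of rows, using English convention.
[[1], [3], [5]]

In row 1, 1 replaces 3 (the leftmost entry greater than 1); 3 is bumped to row 2. In row 2, 3 replaces 5 (the leftmost entry greater than 3); 5 is bumped to row 3. 5 starts a new row 3. The new tableau is [[1], [3], [5]].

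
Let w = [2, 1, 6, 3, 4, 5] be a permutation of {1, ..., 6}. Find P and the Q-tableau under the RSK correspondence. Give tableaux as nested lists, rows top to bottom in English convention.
Insert each entry of the permutation into P by Schensted row insertion, recording in Q the position of each new cell.

Insert 2: appended to row 1. P = [[2]].
Insert 1: 1 bumps 2 from row 1; 2 starts row 2. P = [[1], [2]].
Insert 6: appended to row 1. P = [[1, 6], [2]].
Insert 3: 3 bumps 6 from row 1; 6 appends to row 2. P = [[1, 3], [2, 6]].
Insert 4: appended to row 1. P = [[1, 3, 4], [2, 6]].
Insert 5: appended to row 1. P = [[1, 3, 4, 5], [2, 6]].

So P = [[1, 3, 4, 5], [2, 6]], Q = [[1, 3, 5, 6], [2, 4]].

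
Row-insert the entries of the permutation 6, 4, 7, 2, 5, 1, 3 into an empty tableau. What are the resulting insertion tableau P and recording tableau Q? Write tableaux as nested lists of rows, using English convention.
P = [[1, 3], [2, 5], [4, 7], [6]], Q = [[1, 3], [2, 5], [4, 7], [6]]

Insert each entry of the permutation into P by Schensted row insertion, recording in Q the position of each new cell.

Insert 6: appended to row 1. P = [[6]].
Insert 4: 4 bumps 6 from row 1; 6 starts row 2. P = [[4], [6]].
Insert 7: appended to row 1. P = [[4, 7], [6]].
Insert 2: 2 bumps 4 from row 1; 4 bumps 6 from row 2; 6 starts row 3. P = [[2, 7], [4], [6]].
Insert 5: 5 bumps 7 from row 1; 7 appends to row 2. P = [[2, 5], [4, 7], [6]].
Insert 1: 1 bumps 2 from row 1; 2 bumps 4 from row 2; 4 bumps 6 from row 3; 6 starts row 4. P = [[1, 5], [2, 7], [4], [6]].
Insert 3: 3 bumps 5 from row 1; 5 bumps 7 from row 2; 7 appends to row 3. P = [[1, 3], [2, 5], [4, 7], [6]].

So P = [[1, 3], [2, 5], [4, 7], [6]], Q = [[1, 3], [2, 5], [4, 7], [6]].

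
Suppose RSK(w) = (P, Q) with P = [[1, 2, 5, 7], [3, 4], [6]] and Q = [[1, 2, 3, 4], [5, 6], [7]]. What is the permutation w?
3 4 6 7 1 5 2

Reverse RSK: for i = n, n-1, ..., 1, locate i in Q, remove the corresponding corner cell from P, and reverse-bump its entry up through P; the value ejected from row 1 is w(i).

So w = 3 4 6 7 1 5 2.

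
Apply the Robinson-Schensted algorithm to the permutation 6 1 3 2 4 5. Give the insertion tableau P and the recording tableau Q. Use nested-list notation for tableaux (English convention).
Insert each entry of the permutation into P by Schensted row insertion, recording in Q the position of each new cell.

Insert 6: appended to row 1. P = [[6]].
Insert 1: 1 bumps 6 from row 1; 6 starts row 2. P = [[1], [6]].
Insert 3: appended to row 1. P = [[1, 3], [6]].
Insert 2: 2 bumps 3 from row 1; 3 bumps 6 from row 2; 6 starts row 3. P = [[1, 2], [3], [6]].
Insert 4: appended to row 1. P = [[1, 2, 4], [3], [6]].
Insert 5: appended to row 1. P = [[1, 2, 4, 5], [3], [6]].

So P = [[1, 2, 4, 5], [3], [6]], Q = [[1, 3, 5, 6], [2], [4]].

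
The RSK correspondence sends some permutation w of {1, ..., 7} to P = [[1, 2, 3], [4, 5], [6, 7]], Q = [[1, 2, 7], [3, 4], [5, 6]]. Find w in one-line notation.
Reverse RSK: for i = n, n-1, ..., 1, locate i in Q, remove the corresponding corner cell from P, and reverse-bump its entry up through P; the value ejected from row 1 is w(i).

So w = 6 7 4 5 1 2 3.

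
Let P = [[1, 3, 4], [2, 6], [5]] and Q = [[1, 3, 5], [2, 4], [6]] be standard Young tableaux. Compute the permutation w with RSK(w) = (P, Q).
5 2 6 3 4 1

Reverse the RSK construction: for i from n down to 1, find the cell of Q containing i, remove the entry at that cell from P, and reverse-bump it up through P; the value ejected from row 1 is w(i).

Step i=6: Q has 6 at row 3, column 1; remove 5 from row 3 of P and reverse-bump: 5 enters row 2 and ejects 2; 2 enters row 1 and ejects 1. So w(6) = 1. P is now [[2, 3, 4], [5, 6]].
Step i=5: Q has 5 at row 1, column 3; remove that cell from P, ejecting 4. So w(5) = 4. P is now [[2, 3], [5, 6]].
Step i=4: Q has 4 at row 2, column 2; remove 6 from row 2 of P and reverse-bump: 6 enters row 1 and ejects 3. So w(4) = 3. P is now [[2, 6], [5]].
Step i=3: Q has 3 at row 1, column 2; remove that cell from P, ejecting 6. So w(3) = 6. P is now [[2], [5]].
Step i=2: Q has 2 at row 2, column 1; remove 5 from row 2 of P and reverse-bump: 5 enters row 1 and ejects 2. So w(2) = 2. P is now [[5]].
Step i=1: Q has 1 at row 1, column 1; remove that cell from P, ejecting 5. So w(1) = 5. P is now [].

So w = 5 2 6 3 4 1.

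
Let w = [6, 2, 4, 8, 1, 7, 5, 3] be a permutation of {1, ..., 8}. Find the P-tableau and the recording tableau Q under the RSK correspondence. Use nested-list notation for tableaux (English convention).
P = [[1, 3, 5], [2, 4], [6, 7], [8]], Q = [[1, 3, 4], [2, 6], [5, 7], [8]]

Insert each entry of the permutation into P by Schensted row insertion, recording in Q the position of each new cell.

After inserting 6: P = [[6]].
After inserting 2: P = [[2], [6]].
After inserting 4: P = [[2, 4], [6]].
After inserting 8: P = [[2, 4, 8], [6]].
After inserting 1: P = [[1, 4, 8], [2], [6]].
After inserting 7: P = [[1, 4, 7], [2, 8], [6]].
After inserting 5: P = [[1, 4, 5], [2, 7], [6, 8]].
After inserting 3: P = [[1, 3, 5], [2, 4], [6, 7], [8]].

So P = [[1, 3, 5], [2, 4], [6, 7], [8]], Q = [[1, 3, 4], [2, 6], [5, 7], [8]].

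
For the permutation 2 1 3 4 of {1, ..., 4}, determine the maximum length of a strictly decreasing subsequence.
2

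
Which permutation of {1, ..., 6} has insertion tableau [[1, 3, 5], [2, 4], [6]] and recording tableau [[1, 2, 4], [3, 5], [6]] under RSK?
2 4 1 6 5 3

Reverse RSK: for i = n, n-1, ..., 1, locate i in Q, remove the corresponding corner cell from P, and reverse-bump its entry up through P; the value ejected from row 1 is w(i).

So w = 2 4 1 6 5 3.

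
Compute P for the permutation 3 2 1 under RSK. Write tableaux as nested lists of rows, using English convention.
Insert 3: appended to row 1. P = [[3]].
Insert 2: 2 bumps 3 from row 1; 3 starts row 2. P = [[2], [3]].
Insert 1: 1 bumps 2 from row 1; 2 bumps 3 from row 2; 3 starts row 3. P = [[1], [2], [3]].

So P = [[1], [2], [3]].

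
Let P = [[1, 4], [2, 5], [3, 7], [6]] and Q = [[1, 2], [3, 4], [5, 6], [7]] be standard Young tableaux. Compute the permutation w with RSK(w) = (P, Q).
6 7 3 5 2 4 1

Reverse the RSK construction: for i from n down to 1, find the cell of Q containing i, remove the entry at that cell from P, and reverse-bump it up through P; the value ejected from row 1 is w(i).

Step i=7: Q has 7 at row 4, column 1; remove 6 from row 4 of P and reverse-bump: 6 enters row 3 and ejects 3; 3 enters row 2 and ejects 2; 2 enters row 1 and ejects 1. So w(7) = 1. P is now [[2, 4], [3, 5], [6, 7]].
Step i=6: Q has 6 at row 3, column 2; remove 7 from row 3 of P and reverse-bump: 7 enters row 2 and ejects 5; 5 enters row 1 and ejects 4. So w(6) = 4. P is now [[2, 5], [3, 7], [6]].
Step i=5: Q has 5 at row 3, column 1; remove 6 from row 3 of P and reverse-bump: 6 enters row 2 and ejects 3; 3 enters row 1 and ejects 2. So w(5) = 2. P is now [[3, 5], [6, 7]].
Step i=4: Q has 4 at row 2, column 2; remove 7 from row 2 of P and reverse-bump: 7 enters row 1 and ejects 5. So w(4) = 5. P is now [[3, 7], [6]].
Step i=3: Q has 3 at row 2, column 1; remove 6 from row 2 of P and reverse-bump: 6 enters row 1 and ejects 3. So w(3) = 3. P is now [[6, 7]].
Step i=2: Q has 2 at row 1, column 2; remove that cell from P, ejecting 7. So w(2) = 7. P is now [[6]].
Step i=1: Q has 1 at row 1, column 1; remove that cell from P, ejecting 6. So w(1) = 6. P is now [].

So w = 6 7 3 5 2 4 1.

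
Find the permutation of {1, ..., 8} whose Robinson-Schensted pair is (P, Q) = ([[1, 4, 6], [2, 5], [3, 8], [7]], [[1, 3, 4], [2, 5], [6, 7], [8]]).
Reverse the RSK construction: for i from n down to 1, find the cell of Q containing i, remove the entry at that cell from P, and reverse-bump it up through P; the value ejected from row 1 is w(i).

Step i=8: Q has 8 at row 4, column 1; remove 7 from row 4 of P and reverse-bump: 7 enters row 3 and ejects 3; 3 enters row 2 and ejects 2; 2 enters row 1 and ejects 1. So w(8) = 1. P is now [[2, 4, 6], [3, 5], [7, 8]].
Step i=7: Q has 7 at row 3, column 2; remove 8 from row 3 of P and reverse-bump: 8 enters row 2 and ejects 5; 5 enters row 1 and ejects 4. So w(7) = 4. P is now [[2, 5, 6], [3, 8], [7]].
Step i=6: Q has 6 at row 3, column 1; remove 7 from row 3 of P and reverse-bump: 7 enters row 2 and ejects 3; 3 enters row 1 and ejects 2. So w(6) = 2. P is now [[3, 5, 6], [7, 8]].
Step i=5: Q has 5 at row 2, column 2; remove 8 from row 2 of P and reverse-bump: 8 enters row 1 and ejects 6. So w(5) = 6. P is now [[3, 5, 8], [7]].
Step i=4: Q has 4 at row 1, column 3; remove that cell from P, ejecting 8. So w(4) = 8. P is now [[3, 5], [7]].
Step i=3: Q has 3 at row 1, column 2; remove that cell from P, ejecting 5. So w(3) = 5. P is now [[3], [7]].
Step i=2: Q has 2 at row 2, column 1; remove 7 from row 2 of P and reverse-bump: 7 enters row 1 and ejects 3. So w(2) = 3. P is now [[7]].
Step i=1: Q has 1 at row 1, column 1; remove that cell from P, ejecting 7. So w(1) = 7. P is now [].

So w = 7 3 5 8 6 2 4 1.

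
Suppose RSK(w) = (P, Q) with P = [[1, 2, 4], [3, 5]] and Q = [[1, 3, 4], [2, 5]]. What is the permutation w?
3 1 2 5 4

Reverse the RSK construction: for i from n down to 1, find the cell of Q containing i, remove the entry at that cell from P, and reverse-bump it up through P; the value ejected from row 1 is w(i).

Step i=5: Q has 5 at row 2, column 2; remove 5 from row 2 of P and reverse-bump: 5 enters row 1 and ejects 4. So w(5) = 4. P is now [[1, 2, 5], [3]].
Step i=4: Q has 4 at row 1, column 3; remove that cell from P, ejecting 5. So w(4) = 5. P is now [[1, 2], [3]].
Step i=3: Q has 3 at row 1, column 2; remove that cell from P, ejecting 2. So w(3) = 2. P is now [[1], [3]].
Step i=2: Q has 2 at row 2, column 1; remove 3 from row 2 of P and reverse-bump: 3 enters row 1 and ejects 1. So w(2) = 1. P is now [[3]].
Step i=1: Q has 1 at row 1, column 1; remove that cell from P, ejecting 3. So w(1) = 3. P is now [].

So w = 3 1 2 5 4.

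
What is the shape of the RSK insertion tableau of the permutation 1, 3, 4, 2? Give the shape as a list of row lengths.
Row-insert each entry into an empty tableau.

After inserting 1: P = [[1]].
After inserting 3: P = [[1, 3]].
After inserting 4: P = [[1, 3, 4]].
After inserting 2: P = [[1, 2, 4], [3]].

The final insertion tableau P = [[1, 2, 4], [3]] has shape [3, 1].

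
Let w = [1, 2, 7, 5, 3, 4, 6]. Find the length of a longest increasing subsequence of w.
5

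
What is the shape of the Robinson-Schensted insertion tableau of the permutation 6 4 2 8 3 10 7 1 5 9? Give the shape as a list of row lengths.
Row-insert each entry into an empty tableau.

After inserting 6: P = [[6]].
After inserting 4: P = [[4], [6]].
After inserting 2: P = [[2], [4], [6]].
After inserting 8: P = [[2, 8], [4], [6]].
After inserting 3: P = [[2, 3], [4, 8], [6]].
After inserting 10: P = [[2, 3, 10], [4, 8], [6]].
After inserting 7: P = [[2, 3, 7], [4, 8, 10], [6]].
After inserting 1: P = [[1, 3, 7], [2, 8, 10], [4], [6]].
After inserting 5: P = [[1, 3, 5], [2, 7, 10], [4, 8], [6]].
After inserting 9: P = [[1, 3, 5, 9], [2, 7, 10], [4, 8], [6]].

The final insertion tableau P = [[1, 3, 5, 9], [2, 7, 10], [4, 8], [6]] has shape [4, 3, 2, 1].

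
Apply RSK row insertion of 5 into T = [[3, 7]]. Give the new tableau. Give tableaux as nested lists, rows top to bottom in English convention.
In row 1, 5 replaces 7 (the leftmost entry greater than 5); 7 is bumped to row 2. 7 starts a new row 2. The new tableau is [[3, 5], [7]].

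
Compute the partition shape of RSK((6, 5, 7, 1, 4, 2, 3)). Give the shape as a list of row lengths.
Row-insert each entry into an empty tableau.

After inserting 6: P = [[6]].
After inserting 5: P = [[5], [6]].
After inserting 7: P = [[5, 7], [6]].
After inserting 1: P = [[1, 7], [5], [6]].
After inserting 4: P = [[1, 4], [5, 7], [6]].
After inserting 2: P = [[1, 2], [4, 7], [5], [6]].
After inserting 3: P = [[1, 2, 3], [4, 7], [5], [6]].

The final insertion tableau P = [[1, 2, 3], [4, 7], [5], [6]] has shape [3, 2, 1, 1].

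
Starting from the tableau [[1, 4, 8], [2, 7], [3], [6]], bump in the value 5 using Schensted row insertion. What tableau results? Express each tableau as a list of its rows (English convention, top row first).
[[1, 4, 5], [2, 7, 8], [3], [6]]

In row 1, 5 replaces 8 (the leftmost entry greater than 5); 8 is bumped to row 2. 8 is appended to row 2. The new tableau is [[1, 4, 5], [2, 7, 8], [3], [6]].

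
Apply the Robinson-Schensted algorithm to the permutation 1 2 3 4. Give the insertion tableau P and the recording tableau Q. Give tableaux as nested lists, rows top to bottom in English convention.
P = [[1, 2, 3, 4]], Q = [[1, 2, 3, 4]]

Insert each entry of the permutation into P by Schensted row insertion, recording in Q the position of each new cell.

Insert 1: appended to row 1. P = [[1]].
Insert 2: appended to row 1. P = [[1, 2]].
Insert 3: appended to row 1. P = [[1, 2, 3]].
Insert 4: appended to row 1. P = [[1, 2, 3, 4]].

So P = [[1, 2, 3, 4]], Q = [[1, 2, 3, 4]].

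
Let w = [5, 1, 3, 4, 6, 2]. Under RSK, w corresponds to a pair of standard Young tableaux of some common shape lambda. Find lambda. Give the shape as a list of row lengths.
Row-insert each entry into an empty tableau.

After inserting 5: P = [[5]].
After inserting 1: P = [[1], [5]].
After inserting 3: P = [[1, 3], [5]].
After inserting 4: P = [[1, 3, 4], [5]].
After inserting 6: P = [[1, 3, 4, 6], [5]].
After inserting 2: P = [[1, 2, 4, 6], [3], [5]].

The final insertion tableau P = [[1, 2, 4, 6], [3], [5]] has shape [4, 1, 1].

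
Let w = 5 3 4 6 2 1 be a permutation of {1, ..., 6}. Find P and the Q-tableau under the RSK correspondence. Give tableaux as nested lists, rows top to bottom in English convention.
P = [[1, 4, 6], [2], [3], [5]], Q = [[1, 3, 4], [2], [5], [6]]

Insert each entry of the permutation into P by Schensted row insertion, recording in Q the position of each new cell.

Insert 5: appended to row 1. P = [[5]], Q = [[1]].
Insert 3: 3 bumps 5 from row 1; 5 starts row 2. P = [[3], [5]], Q = [[1], [2]].
Insert 4: appended to row 1. P = [[3, 4], [5]], Q = [[1, 3], [2]].
Insert 6: appended to row 1. P = [[3, 4, 6], [5]], Q = [[1, 3, 4], [2]].
Insert 2: 2 bumps 3 from row 1; 3 bumps 5 from row 2; 5 starts row 3. P = [[2, 4, 6], [3], [5]], Q = [[1, 3, 4], [2], [5]].
Insert 1: 1 bumps 2 from row 1; 2 bumps 3 from row 2; 3 bumps 5 from row 3; 5 starts row 4. P = [[1, 4, 6], [2], [3], [5]], Q = [[1, 3, 4], [2], [5], [6]].

So P = [[1, 4, 6], [2], [3], [5]], Q = [[1, 3, 4], [2], [5], [6]].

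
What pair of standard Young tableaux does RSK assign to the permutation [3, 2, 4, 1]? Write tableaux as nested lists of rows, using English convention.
P = [[1, 4], [2], [3]], Q = [[1, 3], [2], [4]]

Insert each entry of the permutation into P by Schensted row insertion, recording in Q the position of each new cell.

Insert 3: appended to row 1. P = [[3]], Q = [[1]].
Insert 2: 2 bumps 3 from row 1; 3 starts row 2. P = [[2], [3]], Q = [[1], [2]].
Insert 4: appended to row 1. P = [[2, 4], [3]], Q = [[1, 3], [2]].
Insert 1: 1 bumps 2 from row 1; 2 bumps 3 from row 2; 3 starts row 3. P = [[1, 4], [2], [3]], Q = [[1, 3], [2], [4]].

So P = [[1, 4], [2], [3]], Q = [[1, 3], [2], [4]].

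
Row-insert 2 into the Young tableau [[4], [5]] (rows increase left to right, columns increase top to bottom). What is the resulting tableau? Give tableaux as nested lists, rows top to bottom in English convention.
[[2], [4], [5]]

In row 1, 2 replaces 4 (the leftmost entry greater than 2); 4 is bumped to row 2. In row 2, 4 replaces 5 (the leftmost entry greater than 4); 5 is bumped to row 3. 5 starts a new row 3. The new tableau is [[2], [4], [5]].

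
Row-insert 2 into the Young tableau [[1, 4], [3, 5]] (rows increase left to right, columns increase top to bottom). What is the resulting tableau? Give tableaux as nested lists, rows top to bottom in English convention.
In row 1, 2 replaces 4 (the leftmost entry greater than 2); 4 is bumped to row 2. In row 2, 4 replaces 5 (the leftmost entry greater than 4); 5 is bumped to row 3. 5 starts a new row 3. The new tableau is [[1, 2], [3, 4], [5]].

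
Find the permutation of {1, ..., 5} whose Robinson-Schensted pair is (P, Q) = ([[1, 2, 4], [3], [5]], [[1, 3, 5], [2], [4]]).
Reverse the RSK construction: for i from n down to 1, find the cell of Q containing i, remove the entry at that cell from P, and reverse-bump it up through P; the value ejected from row 1 is w(i).

Step i=5: Q has 5 at row 1, column 3; remove that cell from P, ejecting 4. So w(5) = 4. P is now [[1, 2], [3], [5]].
Step i=4: Q has 4 at row 3, column 1; remove 5 from row 3 of P and reverse-bump: 5 enters row 2 and ejects 3; 3 enters row 1 and ejects 2. So w(4) = 2. P is now [[1, 3], [5]].
Step i=3: Q has 3 at row 1, column 2; remove that cell from P, ejecting 3. So w(3) = 3. P is now [[1], [5]].
Step i=2: Q has 2 at row 2, column 1; remove 5 from row 2 of P and reverse-bump: 5 enters row 1 and ejects 1. So w(2) = 1. P is now [[5]].
Step i=1: Q has 1 at row 1, column 1; remove that cell from P, ejecting 5. So w(1) = 5. P is now [].

So w = 5 1 3 2 4.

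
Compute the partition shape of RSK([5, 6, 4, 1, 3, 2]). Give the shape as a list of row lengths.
Row-insert each entry into an empty tableau.

After inserting 5: P = [[5]].
After inserting 6: P = [[5, 6]].
After inserting 4: P = [[4, 6], [5]].
After inserting 1: P = [[1, 6], [4], [5]].
After inserting 3: P = [[1, 3], [4, 6], [5]].
After inserting 2: P = [[1, 2], [3, 6], [4], [5]].

The final insertion tableau P = [[1, 2], [3, 6], [4], [5]] has shape [2, 2, 1, 1].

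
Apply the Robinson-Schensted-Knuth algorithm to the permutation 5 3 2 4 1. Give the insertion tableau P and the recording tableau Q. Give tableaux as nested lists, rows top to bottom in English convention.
P = [[1, 4], [2], [3], [5]], Q = [[1, 4], [2], [3], [5]]

Insert each entry of the permutation into P by Schensted row insertion, recording in Q the position of each new cell.

Insert 5: appended to row 1. P = [[5]].
Insert 3: 3 bumps 5 from row 1; 5 starts row 2. P = [[3], [5]].
Insert 2: 2 bumps 3 from row 1; 3 bumps 5 from row 2; 5 starts row 3. P = [[2], [3], [5]].
Insert 4: appended to row 1. P = [[2, 4], [3], [5]].
Insert 1: 1 bumps 2 from row 1; 2 bumps 3 from row 2; 3 bumps 5 from row 3; 5 starts row 4. P = [[1, 4], [2], [3], [5]].

So P = [[1, 4], [2], [3], [5]], Q = [[1, 4], [2], [3], [5]].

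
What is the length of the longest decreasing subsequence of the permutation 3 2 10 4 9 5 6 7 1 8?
4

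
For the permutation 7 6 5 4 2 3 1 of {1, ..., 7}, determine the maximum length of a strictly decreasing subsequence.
6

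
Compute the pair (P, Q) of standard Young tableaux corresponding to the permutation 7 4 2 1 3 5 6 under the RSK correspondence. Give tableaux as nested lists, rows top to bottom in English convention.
Insert each entry of the permutation into P by Schensted row insertion, recording in Q the position of each new cell.

Insert 7: appended to row 1. P = [[7]].
Insert 4: 4 bumps 7 from row 1; 7 starts row 2. P = [[4], [7]].
Insert 2: 2 bumps 4 from row 1; 4 bumps 7 from row 2; 7 starts row 3. P = [[2], [4], [7]].
Insert 1: 1 bumps 2 from row 1; 2 bumps 4 from row 2; 4 bumps 7 from row 3; 7 starts row 4. P = [[1], [2], [4], [7]].
Insert 3: appended to row 1. P = [[1, 3], [2], [4], [7]].
Insert 5: appended to row 1. P = [[1, 3, 5], [2], [4], [7]].
Insert 6: appended to row 1. P = [[1, 3, 5, 6], [2], [4], [7]].

So P = [[1, 3, 5, 6], [2], [4], [7]], Q = [[1, 5, 6, 7], [2], [3], [4]].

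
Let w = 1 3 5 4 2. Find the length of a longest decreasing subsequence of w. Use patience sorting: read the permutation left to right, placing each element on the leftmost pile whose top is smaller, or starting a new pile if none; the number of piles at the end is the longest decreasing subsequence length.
1: new pile. tops = [1]
3: onto pile 1 (replacing 1). tops = [3]
5: onto pile 1 (replacing 3). tops = [5]
4: new pile. tops = [5, 4]
2: new pile. tops = [5, 4, 2]

3 piles, so the longest decreasing subsequence has length 3.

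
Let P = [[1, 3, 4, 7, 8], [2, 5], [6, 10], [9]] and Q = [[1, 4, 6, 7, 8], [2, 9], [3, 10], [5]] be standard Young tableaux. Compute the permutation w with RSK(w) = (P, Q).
Reverse the RSK construction: for i from n down to 1, find the cell of Q containing i, remove the entry at that cell from P, and reverse-bump it up through P; the value ejected from row 1 is w(i).

Step i=10: Q has 10 at row 3, column 2; remove 10 from row 3 of P and reverse-bump: 10 enters row 2 and ejects 5; 5 enters row 1 and ejects 4. So w(10) = 4. P is now [[1, 3, 5, 7, 8], [2, 10], [6], [9]].
Step i=9: Q has 9 at row 2, column 2; remove 10 from row 2 of P and reverse-bump: 10 enters row 1 and ejects 8. So w(9) = 8. P is now [[1, 3, 5, 7, 10], [2], [6], [9]].
Step i=8: Q has 8 at row 1, column 5; remove that cell from P, ejecting 10. So w(8) = 10. P is now [[1, 3, 5, 7], [2], [6], [9]].
Step i=7: Q has 7 at row 1, column 4; remove that cell from P, ejecting 7. So w(7) = 7. P is now [[1, 3, 5], [2], [6], [9]].
Step i=6: Q has 6 at row 1, column 3; remove that cell from P, ejecting 5. So w(6) = 5. P is now [[1, 3], [2], [6], [9]].
Step i=5: Q has 5 at row 4, column 1; remove 9 from row 4 of P and reverse-bump: 9 enters row 3 and ejects 6; 6 enters row 2 and ejects 2; 2 enters row 1 and ejects 1. So w(5) = 1. P is now [[2, 3], [6], [9]].
Step i=4: Q has 4 at row 1, column 2; remove that cell from P, ejecting 3. So w(4) = 3. P is now [[2], [6], [9]].
Step i=3: Q has 3 at row 3, column 1; remove 9 from row 3 of P and reverse-bump: 9 enters row 2 and ejects 6; 6 enters row 1 and ejects 2. So w(3) = 2. P is now [[6], [9]].
Step i=2: Q has 2 at row 2, column 1; remove 9 from row 2 of P and reverse-bump: 9 enters row 1 and ejects 6. So w(2) = 6. P is now [[9]].
Step i=1: Q has 1 at row 1, column 1; remove that cell from P, ejecting 9. So w(1) = 9. P is now [].

So w = 9 6 2 3 1 5 7 10 8 4.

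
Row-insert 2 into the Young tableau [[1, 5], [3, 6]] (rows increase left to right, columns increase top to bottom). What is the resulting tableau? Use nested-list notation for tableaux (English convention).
In row 1, 2 replaces 5 (the leftmost entry greater than 2); 5 is bumped to row 2. In row 2, 5 replaces 6 (the leftmost entry greater than 5); 6 is bumped to row 3. 6 starts a new row 3. The new tableau is [[1, 2], [3, 5], [6]].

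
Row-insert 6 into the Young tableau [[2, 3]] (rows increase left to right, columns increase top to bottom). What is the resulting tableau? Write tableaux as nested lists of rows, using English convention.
[[2, 3, 6]]

6 is larger than every entry of row 1, so it is appended to row 1. The new tableau is [[2, 3, 6]].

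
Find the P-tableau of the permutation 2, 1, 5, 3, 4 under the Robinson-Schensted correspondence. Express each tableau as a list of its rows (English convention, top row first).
Insert 2: appended to row 1. P = [[2]].
Insert 1: 1 bumps 2 from row 1; 2 starts row 2. P = [[1], [2]].
Insert 5: appended to row 1. P = [[1, 5], [2]].
Insert 3: 3 bumps 5 from row 1; 5 appends to row 2. P = [[1, 3], [2, 5]].
Insert 4: appended to row 1. P = [[1, 3, 4], [2, 5]].

So P = [[1, 3, 4], [2, 5]].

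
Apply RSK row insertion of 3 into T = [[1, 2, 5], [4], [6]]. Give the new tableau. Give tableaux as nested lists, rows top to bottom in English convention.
[[1, 2, 3], [4, 5], [6]]

In row 1, 3 replaces 5 (the leftmost entry greater than 3); 5 is bumped to row 2. 5 is appended to row 2. The new tableau is [[1, 2, 3], [4, 5], [6]].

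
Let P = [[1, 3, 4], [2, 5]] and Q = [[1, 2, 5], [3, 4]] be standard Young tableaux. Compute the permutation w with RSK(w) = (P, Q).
Reverse the RSK construction: for i from n down to 1, find the cell of Q containing i, remove the entry at that cell from P, and reverse-bump it up through P; the value ejected from row 1 is w(i).

Step i=5: Q has 5 at row 1, column 3; remove that cell from P, ejecting 4. So w(5) = 4. P is now [[1, 3], [2, 5]].
Step i=4: Q has 4 at row 2, column 2; remove 5 from row 2 of P and reverse-bump: 5 enters row 1 and ejects 3. So w(4) = 3. P is now [[1, 5], [2]].
Step i=3: Q has 3 at row 2, column 1; remove 2 from row 2 of P and reverse-bump: 2 enters row 1 and ejects 1. So w(3) = 1. P is now [[2, 5]].
Step i=2: Q has 2 at row 1, column 2; remove that cell from P, ejecting 5. So w(2) = 5. P is now [[2]].
Step i=1: Q has 1 at row 1, column 1; remove that cell from P, ejecting 2. So w(1) = 2. P is now [].

So w = 2 5 1 3 4.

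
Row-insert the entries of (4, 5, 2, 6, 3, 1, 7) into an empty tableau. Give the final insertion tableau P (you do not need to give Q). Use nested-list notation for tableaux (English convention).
P = [[1, 3, 6, 7], [2, 5], [4]]

Insert 4: appended to row 1. P = [[4]].
Insert 5: appended to row 1. P = [[4, 5]].
Insert 2: 2 bumps 4 from row 1; 4 starts row 2. P = [[2, 5], [4]].
Insert 6: appended to row 1. P = [[2, 5, 6], [4]].
Insert 3: 3 bumps 5 from row 1; 5 appends to row 2. P = [[2, 3, 6], [4, 5]].
Insert 1: 1 bumps 2 from row 1; 2 bumps 4 from row 2; 4 starts row 3. P = [[1, 3, 6], [2, 5], [4]].
Insert 7: appended to row 1. P = [[1, 3, 6, 7], [2, 5], [4]].

So P = [[1, 3, 6, 7], [2, 5], [4]].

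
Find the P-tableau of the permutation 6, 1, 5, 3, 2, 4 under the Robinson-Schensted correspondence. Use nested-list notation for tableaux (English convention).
P = [[1, 2, 4], [3], [5], [6]]

After inserting 6: P = [[6]].
After inserting 1: P = [[1], [6]].
After inserting 5: P = [[1, 5], [6]].
After inserting 3: P = [[1, 3], [5], [6]].
After inserting 2: P = [[1, 2], [3], [5], [6]].
After inserting 4: P = [[1, 2, 4], [3], [5], [6]].

So P = [[1, 2, 4], [3], [5], [6]].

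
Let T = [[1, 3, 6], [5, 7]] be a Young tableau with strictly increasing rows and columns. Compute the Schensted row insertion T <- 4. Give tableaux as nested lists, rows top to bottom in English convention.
In row 1, 4 replaces 6 (the leftmost entry greater than 4); 6 is bumped to row 2. In row 2, 6 replaces 7 (the leftmost entry greater than 6); 7 is bumped to row 3. 7 starts a new row 3. The new tableau is [[1, 3, 4], [5, 6], [7]].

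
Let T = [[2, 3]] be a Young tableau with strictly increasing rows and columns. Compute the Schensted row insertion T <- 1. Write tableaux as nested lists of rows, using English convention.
In row 1, 1 replaces 2 (the leftmost entry greater than 1); 2 is bumped to row 2. 2 starts a new row 2. The new tableau is [[1, 3], [2]].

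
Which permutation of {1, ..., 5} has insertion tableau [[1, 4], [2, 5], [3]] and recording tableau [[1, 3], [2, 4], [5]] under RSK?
3 2 5 4 1

Reverse RSK: for i = n, n-1, ..., 1, locate i in Q, remove the corresponding corner cell from P, and reverse-bump its entry up through P; the value ejected from row 1 is w(i).

So w = 3 2 5 4 1.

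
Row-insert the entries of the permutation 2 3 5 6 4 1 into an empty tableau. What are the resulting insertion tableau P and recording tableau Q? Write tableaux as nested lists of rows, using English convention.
P = [[1, 3, 4, 6], [2], [5]], Q = [[1, 2, 3, 4], [5], [6]]

Insert each entry of the permutation into P by Schensted row insertion, recording in Q the position of each new cell.

Insert 2: appended to row 1. P = [[2]].
Insert 3: appended to row 1. P = [[2, 3]].
Insert 5: appended to row 1. P = [[2, 3, 5]].
Insert 6: appended to row 1. P = [[2, 3, 5, 6]].
Insert 4: 4 bumps 5 from row 1; 5 starts row 2. P = [[2, 3, 4, 6], [5]].
Insert 1: 1 bumps 2 from row 1; 2 bumps 5 from row 2; 5 starts row 3. P = [[1, 3, 4, 6], [2], [5]].

So P = [[1, 3, 4, 6], [2], [5]], Q = [[1, 2, 3, 4], [5], [6]].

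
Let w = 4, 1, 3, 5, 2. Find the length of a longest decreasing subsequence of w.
3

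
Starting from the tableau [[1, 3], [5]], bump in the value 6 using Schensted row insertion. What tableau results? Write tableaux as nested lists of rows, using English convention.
[[1, 3, 6], [5]]

6 is larger than every entry of row 1, so it is appended to row 1. The new tableau is [[1, 3, 6], [5]].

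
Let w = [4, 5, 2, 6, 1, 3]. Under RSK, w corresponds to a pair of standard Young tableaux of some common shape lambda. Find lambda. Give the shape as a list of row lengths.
Row-insert each entry into an empty tableau.

After inserting 4: P = [[4]].
After inserting 5: P = [[4, 5]].
After inserting 2: P = [[2, 5], [4]].
After inserting 6: P = [[2, 5, 6], [4]].
After inserting 1: P = [[1, 5, 6], [2], [4]].
After inserting 3: P = [[1, 3, 6], [2, 5], [4]].

The final insertion tableau P = [[1, 3, 6], [2, 5], [4]] has shape [3, 2, 1].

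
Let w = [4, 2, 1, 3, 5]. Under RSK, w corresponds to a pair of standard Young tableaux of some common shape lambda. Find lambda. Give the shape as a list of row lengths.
[3, 1, 1]

Row-insert each entry into an empty tableau.

After inserting 4: P = [[4]].
After inserting 2: P = [[2], [4]].
After inserting 1: P = [[1], [2], [4]].
After inserting 3: P = [[1, 3], [2], [4]].
After inserting 5: P = [[1, 3, 5], [2], [4]].

The final insertion tableau P = [[1, 3, 5], [2], [4]] has shape [3, 1, 1].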